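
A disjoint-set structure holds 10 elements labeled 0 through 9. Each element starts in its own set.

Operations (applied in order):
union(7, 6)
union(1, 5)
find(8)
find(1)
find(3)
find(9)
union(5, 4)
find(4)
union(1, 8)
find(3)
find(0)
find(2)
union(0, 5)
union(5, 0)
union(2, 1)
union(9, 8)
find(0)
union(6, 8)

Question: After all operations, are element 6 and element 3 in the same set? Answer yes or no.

Answer: no

Derivation:
Step 1: union(7, 6) -> merged; set of 7 now {6, 7}
Step 2: union(1, 5) -> merged; set of 1 now {1, 5}
Step 3: find(8) -> no change; set of 8 is {8}
Step 4: find(1) -> no change; set of 1 is {1, 5}
Step 5: find(3) -> no change; set of 3 is {3}
Step 6: find(9) -> no change; set of 9 is {9}
Step 7: union(5, 4) -> merged; set of 5 now {1, 4, 5}
Step 8: find(4) -> no change; set of 4 is {1, 4, 5}
Step 9: union(1, 8) -> merged; set of 1 now {1, 4, 5, 8}
Step 10: find(3) -> no change; set of 3 is {3}
Step 11: find(0) -> no change; set of 0 is {0}
Step 12: find(2) -> no change; set of 2 is {2}
Step 13: union(0, 5) -> merged; set of 0 now {0, 1, 4, 5, 8}
Step 14: union(5, 0) -> already same set; set of 5 now {0, 1, 4, 5, 8}
Step 15: union(2, 1) -> merged; set of 2 now {0, 1, 2, 4, 5, 8}
Step 16: union(9, 8) -> merged; set of 9 now {0, 1, 2, 4, 5, 8, 9}
Step 17: find(0) -> no change; set of 0 is {0, 1, 2, 4, 5, 8, 9}
Step 18: union(6, 8) -> merged; set of 6 now {0, 1, 2, 4, 5, 6, 7, 8, 9}
Set of 6: {0, 1, 2, 4, 5, 6, 7, 8, 9}; 3 is not a member.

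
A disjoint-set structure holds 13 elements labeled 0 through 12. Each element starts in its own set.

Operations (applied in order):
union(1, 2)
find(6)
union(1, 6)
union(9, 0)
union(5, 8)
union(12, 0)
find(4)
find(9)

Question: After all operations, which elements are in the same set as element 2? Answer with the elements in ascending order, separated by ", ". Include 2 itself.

Answer: 1, 2, 6

Derivation:
Step 1: union(1, 2) -> merged; set of 1 now {1, 2}
Step 2: find(6) -> no change; set of 6 is {6}
Step 3: union(1, 6) -> merged; set of 1 now {1, 2, 6}
Step 4: union(9, 0) -> merged; set of 9 now {0, 9}
Step 5: union(5, 8) -> merged; set of 5 now {5, 8}
Step 6: union(12, 0) -> merged; set of 12 now {0, 9, 12}
Step 7: find(4) -> no change; set of 4 is {4}
Step 8: find(9) -> no change; set of 9 is {0, 9, 12}
Component of 2: {1, 2, 6}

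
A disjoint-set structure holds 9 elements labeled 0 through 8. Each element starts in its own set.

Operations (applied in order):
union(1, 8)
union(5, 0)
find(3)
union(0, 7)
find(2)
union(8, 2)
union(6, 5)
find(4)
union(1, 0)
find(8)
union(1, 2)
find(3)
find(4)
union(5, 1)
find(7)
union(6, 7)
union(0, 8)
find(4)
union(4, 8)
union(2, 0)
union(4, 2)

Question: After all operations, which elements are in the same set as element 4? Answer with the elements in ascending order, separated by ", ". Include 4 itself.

Step 1: union(1, 8) -> merged; set of 1 now {1, 8}
Step 2: union(5, 0) -> merged; set of 5 now {0, 5}
Step 3: find(3) -> no change; set of 3 is {3}
Step 4: union(0, 7) -> merged; set of 0 now {0, 5, 7}
Step 5: find(2) -> no change; set of 2 is {2}
Step 6: union(8, 2) -> merged; set of 8 now {1, 2, 8}
Step 7: union(6, 5) -> merged; set of 6 now {0, 5, 6, 7}
Step 8: find(4) -> no change; set of 4 is {4}
Step 9: union(1, 0) -> merged; set of 1 now {0, 1, 2, 5, 6, 7, 8}
Step 10: find(8) -> no change; set of 8 is {0, 1, 2, 5, 6, 7, 8}
Step 11: union(1, 2) -> already same set; set of 1 now {0, 1, 2, 5, 6, 7, 8}
Step 12: find(3) -> no change; set of 3 is {3}
Step 13: find(4) -> no change; set of 4 is {4}
Step 14: union(5, 1) -> already same set; set of 5 now {0, 1, 2, 5, 6, 7, 8}
Step 15: find(7) -> no change; set of 7 is {0, 1, 2, 5, 6, 7, 8}
Step 16: union(6, 7) -> already same set; set of 6 now {0, 1, 2, 5, 6, 7, 8}
Step 17: union(0, 8) -> already same set; set of 0 now {0, 1, 2, 5, 6, 7, 8}
Step 18: find(4) -> no change; set of 4 is {4}
Step 19: union(4, 8) -> merged; set of 4 now {0, 1, 2, 4, 5, 6, 7, 8}
Step 20: union(2, 0) -> already same set; set of 2 now {0, 1, 2, 4, 5, 6, 7, 8}
Step 21: union(4, 2) -> already same set; set of 4 now {0, 1, 2, 4, 5, 6, 7, 8}
Component of 4: {0, 1, 2, 4, 5, 6, 7, 8}

Answer: 0, 1, 2, 4, 5, 6, 7, 8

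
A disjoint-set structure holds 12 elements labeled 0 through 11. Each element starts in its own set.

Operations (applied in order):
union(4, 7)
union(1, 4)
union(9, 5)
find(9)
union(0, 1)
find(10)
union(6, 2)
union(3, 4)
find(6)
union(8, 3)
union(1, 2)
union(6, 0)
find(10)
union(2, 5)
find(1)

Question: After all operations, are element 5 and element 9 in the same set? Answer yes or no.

Step 1: union(4, 7) -> merged; set of 4 now {4, 7}
Step 2: union(1, 4) -> merged; set of 1 now {1, 4, 7}
Step 3: union(9, 5) -> merged; set of 9 now {5, 9}
Step 4: find(9) -> no change; set of 9 is {5, 9}
Step 5: union(0, 1) -> merged; set of 0 now {0, 1, 4, 7}
Step 6: find(10) -> no change; set of 10 is {10}
Step 7: union(6, 2) -> merged; set of 6 now {2, 6}
Step 8: union(3, 4) -> merged; set of 3 now {0, 1, 3, 4, 7}
Step 9: find(6) -> no change; set of 6 is {2, 6}
Step 10: union(8, 3) -> merged; set of 8 now {0, 1, 3, 4, 7, 8}
Step 11: union(1, 2) -> merged; set of 1 now {0, 1, 2, 3, 4, 6, 7, 8}
Step 12: union(6, 0) -> already same set; set of 6 now {0, 1, 2, 3, 4, 6, 7, 8}
Step 13: find(10) -> no change; set of 10 is {10}
Step 14: union(2, 5) -> merged; set of 2 now {0, 1, 2, 3, 4, 5, 6, 7, 8, 9}
Step 15: find(1) -> no change; set of 1 is {0, 1, 2, 3, 4, 5, 6, 7, 8, 9}
Set of 5: {0, 1, 2, 3, 4, 5, 6, 7, 8, 9}; 9 is a member.

Answer: yes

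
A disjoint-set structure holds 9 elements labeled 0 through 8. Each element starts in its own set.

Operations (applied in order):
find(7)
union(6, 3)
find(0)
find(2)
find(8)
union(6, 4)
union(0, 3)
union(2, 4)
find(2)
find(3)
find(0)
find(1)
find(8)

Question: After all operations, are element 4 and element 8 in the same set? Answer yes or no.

Answer: no

Derivation:
Step 1: find(7) -> no change; set of 7 is {7}
Step 2: union(6, 3) -> merged; set of 6 now {3, 6}
Step 3: find(0) -> no change; set of 0 is {0}
Step 4: find(2) -> no change; set of 2 is {2}
Step 5: find(8) -> no change; set of 8 is {8}
Step 6: union(6, 4) -> merged; set of 6 now {3, 4, 6}
Step 7: union(0, 3) -> merged; set of 0 now {0, 3, 4, 6}
Step 8: union(2, 4) -> merged; set of 2 now {0, 2, 3, 4, 6}
Step 9: find(2) -> no change; set of 2 is {0, 2, 3, 4, 6}
Step 10: find(3) -> no change; set of 3 is {0, 2, 3, 4, 6}
Step 11: find(0) -> no change; set of 0 is {0, 2, 3, 4, 6}
Step 12: find(1) -> no change; set of 1 is {1}
Step 13: find(8) -> no change; set of 8 is {8}
Set of 4: {0, 2, 3, 4, 6}; 8 is not a member.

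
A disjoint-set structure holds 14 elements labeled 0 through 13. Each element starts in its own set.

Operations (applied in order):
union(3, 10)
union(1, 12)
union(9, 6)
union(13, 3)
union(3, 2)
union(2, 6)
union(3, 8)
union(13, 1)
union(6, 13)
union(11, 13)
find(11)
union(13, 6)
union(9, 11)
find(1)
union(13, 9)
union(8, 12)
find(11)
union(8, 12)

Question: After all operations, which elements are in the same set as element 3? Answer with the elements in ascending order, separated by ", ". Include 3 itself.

Answer: 1, 2, 3, 6, 8, 9, 10, 11, 12, 13

Derivation:
Step 1: union(3, 10) -> merged; set of 3 now {3, 10}
Step 2: union(1, 12) -> merged; set of 1 now {1, 12}
Step 3: union(9, 6) -> merged; set of 9 now {6, 9}
Step 4: union(13, 3) -> merged; set of 13 now {3, 10, 13}
Step 5: union(3, 2) -> merged; set of 3 now {2, 3, 10, 13}
Step 6: union(2, 6) -> merged; set of 2 now {2, 3, 6, 9, 10, 13}
Step 7: union(3, 8) -> merged; set of 3 now {2, 3, 6, 8, 9, 10, 13}
Step 8: union(13, 1) -> merged; set of 13 now {1, 2, 3, 6, 8, 9, 10, 12, 13}
Step 9: union(6, 13) -> already same set; set of 6 now {1, 2, 3, 6, 8, 9, 10, 12, 13}
Step 10: union(11, 13) -> merged; set of 11 now {1, 2, 3, 6, 8, 9, 10, 11, 12, 13}
Step 11: find(11) -> no change; set of 11 is {1, 2, 3, 6, 8, 9, 10, 11, 12, 13}
Step 12: union(13, 6) -> already same set; set of 13 now {1, 2, 3, 6, 8, 9, 10, 11, 12, 13}
Step 13: union(9, 11) -> already same set; set of 9 now {1, 2, 3, 6, 8, 9, 10, 11, 12, 13}
Step 14: find(1) -> no change; set of 1 is {1, 2, 3, 6, 8, 9, 10, 11, 12, 13}
Step 15: union(13, 9) -> already same set; set of 13 now {1, 2, 3, 6, 8, 9, 10, 11, 12, 13}
Step 16: union(8, 12) -> already same set; set of 8 now {1, 2, 3, 6, 8, 9, 10, 11, 12, 13}
Step 17: find(11) -> no change; set of 11 is {1, 2, 3, 6, 8, 9, 10, 11, 12, 13}
Step 18: union(8, 12) -> already same set; set of 8 now {1, 2, 3, 6, 8, 9, 10, 11, 12, 13}
Component of 3: {1, 2, 3, 6, 8, 9, 10, 11, 12, 13}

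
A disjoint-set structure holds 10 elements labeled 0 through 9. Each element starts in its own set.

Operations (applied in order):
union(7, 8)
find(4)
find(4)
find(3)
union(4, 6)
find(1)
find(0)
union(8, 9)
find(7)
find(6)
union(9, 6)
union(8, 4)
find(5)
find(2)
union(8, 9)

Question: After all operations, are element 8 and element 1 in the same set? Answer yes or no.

Answer: no

Derivation:
Step 1: union(7, 8) -> merged; set of 7 now {7, 8}
Step 2: find(4) -> no change; set of 4 is {4}
Step 3: find(4) -> no change; set of 4 is {4}
Step 4: find(3) -> no change; set of 3 is {3}
Step 5: union(4, 6) -> merged; set of 4 now {4, 6}
Step 6: find(1) -> no change; set of 1 is {1}
Step 7: find(0) -> no change; set of 0 is {0}
Step 8: union(8, 9) -> merged; set of 8 now {7, 8, 9}
Step 9: find(7) -> no change; set of 7 is {7, 8, 9}
Step 10: find(6) -> no change; set of 6 is {4, 6}
Step 11: union(9, 6) -> merged; set of 9 now {4, 6, 7, 8, 9}
Step 12: union(8, 4) -> already same set; set of 8 now {4, 6, 7, 8, 9}
Step 13: find(5) -> no change; set of 5 is {5}
Step 14: find(2) -> no change; set of 2 is {2}
Step 15: union(8, 9) -> already same set; set of 8 now {4, 6, 7, 8, 9}
Set of 8: {4, 6, 7, 8, 9}; 1 is not a member.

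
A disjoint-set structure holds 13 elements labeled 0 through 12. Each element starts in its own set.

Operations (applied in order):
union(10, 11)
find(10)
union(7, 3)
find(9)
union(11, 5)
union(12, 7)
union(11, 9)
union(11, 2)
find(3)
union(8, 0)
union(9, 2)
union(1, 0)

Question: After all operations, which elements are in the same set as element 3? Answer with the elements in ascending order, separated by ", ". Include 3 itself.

Answer: 3, 7, 12

Derivation:
Step 1: union(10, 11) -> merged; set of 10 now {10, 11}
Step 2: find(10) -> no change; set of 10 is {10, 11}
Step 3: union(7, 3) -> merged; set of 7 now {3, 7}
Step 4: find(9) -> no change; set of 9 is {9}
Step 5: union(11, 5) -> merged; set of 11 now {5, 10, 11}
Step 6: union(12, 7) -> merged; set of 12 now {3, 7, 12}
Step 7: union(11, 9) -> merged; set of 11 now {5, 9, 10, 11}
Step 8: union(11, 2) -> merged; set of 11 now {2, 5, 9, 10, 11}
Step 9: find(3) -> no change; set of 3 is {3, 7, 12}
Step 10: union(8, 0) -> merged; set of 8 now {0, 8}
Step 11: union(9, 2) -> already same set; set of 9 now {2, 5, 9, 10, 11}
Step 12: union(1, 0) -> merged; set of 1 now {0, 1, 8}
Component of 3: {3, 7, 12}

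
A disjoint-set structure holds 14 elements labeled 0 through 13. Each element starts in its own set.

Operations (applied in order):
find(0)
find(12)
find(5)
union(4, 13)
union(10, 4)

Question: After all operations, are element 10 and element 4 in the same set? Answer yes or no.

Step 1: find(0) -> no change; set of 0 is {0}
Step 2: find(12) -> no change; set of 12 is {12}
Step 3: find(5) -> no change; set of 5 is {5}
Step 4: union(4, 13) -> merged; set of 4 now {4, 13}
Step 5: union(10, 4) -> merged; set of 10 now {4, 10, 13}
Set of 10: {4, 10, 13}; 4 is a member.

Answer: yes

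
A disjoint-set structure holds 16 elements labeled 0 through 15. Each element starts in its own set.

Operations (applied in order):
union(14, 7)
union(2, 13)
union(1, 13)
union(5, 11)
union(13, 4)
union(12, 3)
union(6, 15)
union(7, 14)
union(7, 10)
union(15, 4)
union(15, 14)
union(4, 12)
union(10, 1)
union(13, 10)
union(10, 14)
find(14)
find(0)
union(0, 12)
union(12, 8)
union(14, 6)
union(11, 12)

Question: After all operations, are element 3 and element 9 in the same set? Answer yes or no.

Answer: no

Derivation:
Step 1: union(14, 7) -> merged; set of 14 now {7, 14}
Step 2: union(2, 13) -> merged; set of 2 now {2, 13}
Step 3: union(1, 13) -> merged; set of 1 now {1, 2, 13}
Step 4: union(5, 11) -> merged; set of 5 now {5, 11}
Step 5: union(13, 4) -> merged; set of 13 now {1, 2, 4, 13}
Step 6: union(12, 3) -> merged; set of 12 now {3, 12}
Step 7: union(6, 15) -> merged; set of 6 now {6, 15}
Step 8: union(7, 14) -> already same set; set of 7 now {7, 14}
Step 9: union(7, 10) -> merged; set of 7 now {7, 10, 14}
Step 10: union(15, 4) -> merged; set of 15 now {1, 2, 4, 6, 13, 15}
Step 11: union(15, 14) -> merged; set of 15 now {1, 2, 4, 6, 7, 10, 13, 14, 15}
Step 12: union(4, 12) -> merged; set of 4 now {1, 2, 3, 4, 6, 7, 10, 12, 13, 14, 15}
Step 13: union(10, 1) -> already same set; set of 10 now {1, 2, 3, 4, 6, 7, 10, 12, 13, 14, 15}
Step 14: union(13, 10) -> already same set; set of 13 now {1, 2, 3, 4, 6, 7, 10, 12, 13, 14, 15}
Step 15: union(10, 14) -> already same set; set of 10 now {1, 2, 3, 4, 6, 7, 10, 12, 13, 14, 15}
Step 16: find(14) -> no change; set of 14 is {1, 2, 3, 4, 6, 7, 10, 12, 13, 14, 15}
Step 17: find(0) -> no change; set of 0 is {0}
Step 18: union(0, 12) -> merged; set of 0 now {0, 1, 2, 3, 4, 6, 7, 10, 12, 13, 14, 15}
Step 19: union(12, 8) -> merged; set of 12 now {0, 1, 2, 3, 4, 6, 7, 8, 10, 12, 13, 14, 15}
Step 20: union(14, 6) -> already same set; set of 14 now {0, 1, 2, 3, 4, 6, 7, 8, 10, 12, 13, 14, 15}
Step 21: union(11, 12) -> merged; set of 11 now {0, 1, 2, 3, 4, 5, 6, 7, 8, 10, 11, 12, 13, 14, 15}
Set of 3: {0, 1, 2, 3, 4, 5, 6, 7, 8, 10, 11, 12, 13, 14, 15}; 9 is not a member.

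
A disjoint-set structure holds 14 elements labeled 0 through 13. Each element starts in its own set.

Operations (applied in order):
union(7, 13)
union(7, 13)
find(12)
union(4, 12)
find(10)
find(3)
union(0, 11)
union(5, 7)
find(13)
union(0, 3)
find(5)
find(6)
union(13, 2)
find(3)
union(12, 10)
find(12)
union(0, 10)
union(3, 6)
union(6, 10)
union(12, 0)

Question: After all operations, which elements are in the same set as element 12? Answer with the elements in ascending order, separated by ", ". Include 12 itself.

Answer: 0, 3, 4, 6, 10, 11, 12

Derivation:
Step 1: union(7, 13) -> merged; set of 7 now {7, 13}
Step 2: union(7, 13) -> already same set; set of 7 now {7, 13}
Step 3: find(12) -> no change; set of 12 is {12}
Step 4: union(4, 12) -> merged; set of 4 now {4, 12}
Step 5: find(10) -> no change; set of 10 is {10}
Step 6: find(3) -> no change; set of 3 is {3}
Step 7: union(0, 11) -> merged; set of 0 now {0, 11}
Step 8: union(5, 7) -> merged; set of 5 now {5, 7, 13}
Step 9: find(13) -> no change; set of 13 is {5, 7, 13}
Step 10: union(0, 3) -> merged; set of 0 now {0, 3, 11}
Step 11: find(5) -> no change; set of 5 is {5, 7, 13}
Step 12: find(6) -> no change; set of 6 is {6}
Step 13: union(13, 2) -> merged; set of 13 now {2, 5, 7, 13}
Step 14: find(3) -> no change; set of 3 is {0, 3, 11}
Step 15: union(12, 10) -> merged; set of 12 now {4, 10, 12}
Step 16: find(12) -> no change; set of 12 is {4, 10, 12}
Step 17: union(0, 10) -> merged; set of 0 now {0, 3, 4, 10, 11, 12}
Step 18: union(3, 6) -> merged; set of 3 now {0, 3, 4, 6, 10, 11, 12}
Step 19: union(6, 10) -> already same set; set of 6 now {0, 3, 4, 6, 10, 11, 12}
Step 20: union(12, 0) -> already same set; set of 12 now {0, 3, 4, 6, 10, 11, 12}
Component of 12: {0, 3, 4, 6, 10, 11, 12}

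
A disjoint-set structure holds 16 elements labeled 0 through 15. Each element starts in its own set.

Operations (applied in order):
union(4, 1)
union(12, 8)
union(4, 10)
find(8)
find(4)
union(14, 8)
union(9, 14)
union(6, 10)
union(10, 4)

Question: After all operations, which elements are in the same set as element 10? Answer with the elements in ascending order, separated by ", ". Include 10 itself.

Step 1: union(4, 1) -> merged; set of 4 now {1, 4}
Step 2: union(12, 8) -> merged; set of 12 now {8, 12}
Step 3: union(4, 10) -> merged; set of 4 now {1, 4, 10}
Step 4: find(8) -> no change; set of 8 is {8, 12}
Step 5: find(4) -> no change; set of 4 is {1, 4, 10}
Step 6: union(14, 8) -> merged; set of 14 now {8, 12, 14}
Step 7: union(9, 14) -> merged; set of 9 now {8, 9, 12, 14}
Step 8: union(6, 10) -> merged; set of 6 now {1, 4, 6, 10}
Step 9: union(10, 4) -> already same set; set of 10 now {1, 4, 6, 10}
Component of 10: {1, 4, 6, 10}

Answer: 1, 4, 6, 10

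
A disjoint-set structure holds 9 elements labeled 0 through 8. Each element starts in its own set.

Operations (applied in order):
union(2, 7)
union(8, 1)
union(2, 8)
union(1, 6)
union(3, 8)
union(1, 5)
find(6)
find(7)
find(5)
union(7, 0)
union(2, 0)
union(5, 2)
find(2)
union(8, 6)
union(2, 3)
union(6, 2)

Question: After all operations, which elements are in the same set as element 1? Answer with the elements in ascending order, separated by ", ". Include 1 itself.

Step 1: union(2, 7) -> merged; set of 2 now {2, 7}
Step 2: union(8, 1) -> merged; set of 8 now {1, 8}
Step 3: union(2, 8) -> merged; set of 2 now {1, 2, 7, 8}
Step 4: union(1, 6) -> merged; set of 1 now {1, 2, 6, 7, 8}
Step 5: union(3, 8) -> merged; set of 3 now {1, 2, 3, 6, 7, 8}
Step 6: union(1, 5) -> merged; set of 1 now {1, 2, 3, 5, 6, 7, 8}
Step 7: find(6) -> no change; set of 6 is {1, 2, 3, 5, 6, 7, 8}
Step 8: find(7) -> no change; set of 7 is {1, 2, 3, 5, 6, 7, 8}
Step 9: find(5) -> no change; set of 5 is {1, 2, 3, 5, 6, 7, 8}
Step 10: union(7, 0) -> merged; set of 7 now {0, 1, 2, 3, 5, 6, 7, 8}
Step 11: union(2, 0) -> already same set; set of 2 now {0, 1, 2, 3, 5, 6, 7, 8}
Step 12: union(5, 2) -> already same set; set of 5 now {0, 1, 2, 3, 5, 6, 7, 8}
Step 13: find(2) -> no change; set of 2 is {0, 1, 2, 3, 5, 6, 7, 8}
Step 14: union(8, 6) -> already same set; set of 8 now {0, 1, 2, 3, 5, 6, 7, 8}
Step 15: union(2, 3) -> already same set; set of 2 now {0, 1, 2, 3, 5, 6, 7, 8}
Step 16: union(6, 2) -> already same set; set of 6 now {0, 1, 2, 3, 5, 6, 7, 8}
Component of 1: {0, 1, 2, 3, 5, 6, 7, 8}

Answer: 0, 1, 2, 3, 5, 6, 7, 8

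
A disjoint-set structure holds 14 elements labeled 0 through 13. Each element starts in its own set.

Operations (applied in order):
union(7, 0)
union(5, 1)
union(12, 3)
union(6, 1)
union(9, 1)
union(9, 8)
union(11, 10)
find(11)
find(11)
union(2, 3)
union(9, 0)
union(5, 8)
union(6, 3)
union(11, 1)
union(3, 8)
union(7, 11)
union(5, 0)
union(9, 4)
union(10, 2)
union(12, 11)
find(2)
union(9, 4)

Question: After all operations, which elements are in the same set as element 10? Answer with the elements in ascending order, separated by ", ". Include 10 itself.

Step 1: union(7, 0) -> merged; set of 7 now {0, 7}
Step 2: union(5, 1) -> merged; set of 5 now {1, 5}
Step 3: union(12, 3) -> merged; set of 12 now {3, 12}
Step 4: union(6, 1) -> merged; set of 6 now {1, 5, 6}
Step 5: union(9, 1) -> merged; set of 9 now {1, 5, 6, 9}
Step 6: union(9, 8) -> merged; set of 9 now {1, 5, 6, 8, 9}
Step 7: union(11, 10) -> merged; set of 11 now {10, 11}
Step 8: find(11) -> no change; set of 11 is {10, 11}
Step 9: find(11) -> no change; set of 11 is {10, 11}
Step 10: union(2, 3) -> merged; set of 2 now {2, 3, 12}
Step 11: union(9, 0) -> merged; set of 9 now {0, 1, 5, 6, 7, 8, 9}
Step 12: union(5, 8) -> already same set; set of 5 now {0, 1, 5, 6, 7, 8, 9}
Step 13: union(6, 3) -> merged; set of 6 now {0, 1, 2, 3, 5, 6, 7, 8, 9, 12}
Step 14: union(11, 1) -> merged; set of 11 now {0, 1, 2, 3, 5, 6, 7, 8, 9, 10, 11, 12}
Step 15: union(3, 8) -> already same set; set of 3 now {0, 1, 2, 3, 5, 6, 7, 8, 9, 10, 11, 12}
Step 16: union(7, 11) -> already same set; set of 7 now {0, 1, 2, 3, 5, 6, 7, 8, 9, 10, 11, 12}
Step 17: union(5, 0) -> already same set; set of 5 now {0, 1, 2, 3, 5, 6, 7, 8, 9, 10, 11, 12}
Step 18: union(9, 4) -> merged; set of 9 now {0, 1, 2, 3, 4, 5, 6, 7, 8, 9, 10, 11, 12}
Step 19: union(10, 2) -> already same set; set of 10 now {0, 1, 2, 3, 4, 5, 6, 7, 8, 9, 10, 11, 12}
Step 20: union(12, 11) -> already same set; set of 12 now {0, 1, 2, 3, 4, 5, 6, 7, 8, 9, 10, 11, 12}
Step 21: find(2) -> no change; set of 2 is {0, 1, 2, 3, 4, 5, 6, 7, 8, 9, 10, 11, 12}
Step 22: union(9, 4) -> already same set; set of 9 now {0, 1, 2, 3, 4, 5, 6, 7, 8, 9, 10, 11, 12}
Component of 10: {0, 1, 2, 3, 4, 5, 6, 7, 8, 9, 10, 11, 12}

Answer: 0, 1, 2, 3, 4, 5, 6, 7, 8, 9, 10, 11, 12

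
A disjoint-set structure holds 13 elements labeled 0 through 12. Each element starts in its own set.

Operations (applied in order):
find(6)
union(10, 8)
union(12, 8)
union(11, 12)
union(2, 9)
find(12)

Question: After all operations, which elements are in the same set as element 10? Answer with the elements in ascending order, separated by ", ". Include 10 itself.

Step 1: find(6) -> no change; set of 6 is {6}
Step 2: union(10, 8) -> merged; set of 10 now {8, 10}
Step 3: union(12, 8) -> merged; set of 12 now {8, 10, 12}
Step 4: union(11, 12) -> merged; set of 11 now {8, 10, 11, 12}
Step 5: union(2, 9) -> merged; set of 2 now {2, 9}
Step 6: find(12) -> no change; set of 12 is {8, 10, 11, 12}
Component of 10: {8, 10, 11, 12}

Answer: 8, 10, 11, 12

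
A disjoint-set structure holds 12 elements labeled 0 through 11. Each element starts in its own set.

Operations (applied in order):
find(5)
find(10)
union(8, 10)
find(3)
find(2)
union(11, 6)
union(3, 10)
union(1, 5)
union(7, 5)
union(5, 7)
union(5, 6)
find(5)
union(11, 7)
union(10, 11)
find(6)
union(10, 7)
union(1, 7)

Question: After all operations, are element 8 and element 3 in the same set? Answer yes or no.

Step 1: find(5) -> no change; set of 5 is {5}
Step 2: find(10) -> no change; set of 10 is {10}
Step 3: union(8, 10) -> merged; set of 8 now {8, 10}
Step 4: find(3) -> no change; set of 3 is {3}
Step 5: find(2) -> no change; set of 2 is {2}
Step 6: union(11, 6) -> merged; set of 11 now {6, 11}
Step 7: union(3, 10) -> merged; set of 3 now {3, 8, 10}
Step 8: union(1, 5) -> merged; set of 1 now {1, 5}
Step 9: union(7, 5) -> merged; set of 7 now {1, 5, 7}
Step 10: union(5, 7) -> already same set; set of 5 now {1, 5, 7}
Step 11: union(5, 6) -> merged; set of 5 now {1, 5, 6, 7, 11}
Step 12: find(5) -> no change; set of 5 is {1, 5, 6, 7, 11}
Step 13: union(11, 7) -> already same set; set of 11 now {1, 5, 6, 7, 11}
Step 14: union(10, 11) -> merged; set of 10 now {1, 3, 5, 6, 7, 8, 10, 11}
Step 15: find(6) -> no change; set of 6 is {1, 3, 5, 6, 7, 8, 10, 11}
Step 16: union(10, 7) -> already same set; set of 10 now {1, 3, 5, 6, 7, 8, 10, 11}
Step 17: union(1, 7) -> already same set; set of 1 now {1, 3, 5, 6, 7, 8, 10, 11}
Set of 8: {1, 3, 5, 6, 7, 8, 10, 11}; 3 is a member.

Answer: yes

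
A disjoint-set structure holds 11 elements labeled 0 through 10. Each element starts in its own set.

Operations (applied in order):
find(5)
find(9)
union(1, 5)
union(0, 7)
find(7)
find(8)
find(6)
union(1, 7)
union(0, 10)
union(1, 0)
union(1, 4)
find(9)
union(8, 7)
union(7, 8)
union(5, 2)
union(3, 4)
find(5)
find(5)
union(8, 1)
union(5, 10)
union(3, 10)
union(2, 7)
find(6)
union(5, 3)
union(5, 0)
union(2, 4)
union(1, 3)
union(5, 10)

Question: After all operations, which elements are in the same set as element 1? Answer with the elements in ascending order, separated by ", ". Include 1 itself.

Step 1: find(5) -> no change; set of 5 is {5}
Step 2: find(9) -> no change; set of 9 is {9}
Step 3: union(1, 5) -> merged; set of 1 now {1, 5}
Step 4: union(0, 7) -> merged; set of 0 now {0, 7}
Step 5: find(7) -> no change; set of 7 is {0, 7}
Step 6: find(8) -> no change; set of 8 is {8}
Step 7: find(6) -> no change; set of 6 is {6}
Step 8: union(1, 7) -> merged; set of 1 now {0, 1, 5, 7}
Step 9: union(0, 10) -> merged; set of 0 now {0, 1, 5, 7, 10}
Step 10: union(1, 0) -> already same set; set of 1 now {0, 1, 5, 7, 10}
Step 11: union(1, 4) -> merged; set of 1 now {0, 1, 4, 5, 7, 10}
Step 12: find(9) -> no change; set of 9 is {9}
Step 13: union(8, 7) -> merged; set of 8 now {0, 1, 4, 5, 7, 8, 10}
Step 14: union(7, 8) -> already same set; set of 7 now {0, 1, 4, 5, 7, 8, 10}
Step 15: union(5, 2) -> merged; set of 5 now {0, 1, 2, 4, 5, 7, 8, 10}
Step 16: union(3, 4) -> merged; set of 3 now {0, 1, 2, 3, 4, 5, 7, 8, 10}
Step 17: find(5) -> no change; set of 5 is {0, 1, 2, 3, 4, 5, 7, 8, 10}
Step 18: find(5) -> no change; set of 5 is {0, 1, 2, 3, 4, 5, 7, 8, 10}
Step 19: union(8, 1) -> already same set; set of 8 now {0, 1, 2, 3, 4, 5, 7, 8, 10}
Step 20: union(5, 10) -> already same set; set of 5 now {0, 1, 2, 3, 4, 5, 7, 8, 10}
Step 21: union(3, 10) -> already same set; set of 3 now {0, 1, 2, 3, 4, 5, 7, 8, 10}
Step 22: union(2, 7) -> already same set; set of 2 now {0, 1, 2, 3, 4, 5, 7, 8, 10}
Step 23: find(6) -> no change; set of 6 is {6}
Step 24: union(5, 3) -> already same set; set of 5 now {0, 1, 2, 3, 4, 5, 7, 8, 10}
Step 25: union(5, 0) -> already same set; set of 5 now {0, 1, 2, 3, 4, 5, 7, 8, 10}
Step 26: union(2, 4) -> already same set; set of 2 now {0, 1, 2, 3, 4, 5, 7, 8, 10}
Step 27: union(1, 3) -> already same set; set of 1 now {0, 1, 2, 3, 4, 5, 7, 8, 10}
Step 28: union(5, 10) -> already same set; set of 5 now {0, 1, 2, 3, 4, 5, 7, 8, 10}
Component of 1: {0, 1, 2, 3, 4, 5, 7, 8, 10}

Answer: 0, 1, 2, 3, 4, 5, 7, 8, 10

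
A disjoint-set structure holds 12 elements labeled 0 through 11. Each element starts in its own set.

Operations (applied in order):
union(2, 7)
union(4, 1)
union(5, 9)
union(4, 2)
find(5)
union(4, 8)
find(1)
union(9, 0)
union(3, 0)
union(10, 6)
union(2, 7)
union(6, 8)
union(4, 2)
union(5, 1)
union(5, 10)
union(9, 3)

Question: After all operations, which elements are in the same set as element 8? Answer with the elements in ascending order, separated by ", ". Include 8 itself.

Answer: 0, 1, 2, 3, 4, 5, 6, 7, 8, 9, 10

Derivation:
Step 1: union(2, 7) -> merged; set of 2 now {2, 7}
Step 2: union(4, 1) -> merged; set of 4 now {1, 4}
Step 3: union(5, 9) -> merged; set of 5 now {5, 9}
Step 4: union(4, 2) -> merged; set of 4 now {1, 2, 4, 7}
Step 5: find(5) -> no change; set of 5 is {5, 9}
Step 6: union(4, 8) -> merged; set of 4 now {1, 2, 4, 7, 8}
Step 7: find(1) -> no change; set of 1 is {1, 2, 4, 7, 8}
Step 8: union(9, 0) -> merged; set of 9 now {0, 5, 9}
Step 9: union(3, 0) -> merged; set of 3 now {0, 3, 5, 9}
Step 10: union(10, 6) -> merged; set of 10 now {6, 10}
Step 11: union(2, 7) -> already same set; set of 2 now {1, 2, 4, 7, 8}
Step 12: union(6, 8) -> merged; set of 6 now {1, 2, 4, 6, 7, 8, 10}
Step 13: union(4, 2) -> already same set; set of 4 now {1, 2, 4, 6, 7, 8, 10}
Step 14: union(5, 1) -> merged; set of 5 now {0, 1, 2, 3, 4, 5, 6, 7, 8, 9, 10}
Step 15: union(5, 10) -> already same set; set of 5 now {0, 1, 2, 3, 4, 5, 6, 7, 8, 9, 10}
Step 16: union(9, 3) -> already same set; set of 9 now {0, 1, 2, 3, 4, 5, 6, 7, 8, 9, 10}
Component of 8: {0, 1, 2, 3, 4, 5, 6, 7, 8, 9, 10}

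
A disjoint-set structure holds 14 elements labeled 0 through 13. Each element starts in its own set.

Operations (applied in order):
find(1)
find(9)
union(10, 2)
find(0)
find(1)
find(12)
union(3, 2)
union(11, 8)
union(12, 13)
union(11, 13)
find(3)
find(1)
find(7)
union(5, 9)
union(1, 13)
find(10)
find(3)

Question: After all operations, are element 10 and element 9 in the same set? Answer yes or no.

Answer: no

Derivation:
Step 1: find(1) -> no change; set of 1 is {1}
Step 2: find(9) -> no change; set of 9 is {9}
Step 3: union(10, 2) -> merged; set of 10 now {2, 10}
Step 4: find(0) -> no change; set of 0 is {0}
Step 5: find(1) -> no change; set of 1 is {1}
Step 6: find(12) -> no change; set of 12 is {12}
Step 7: union(3, 2) -> merged; set of 3 now {2, 3, 10}
Step 8: union(11, 8) -> merged; set of 11 now {8, 11}
Step 9: union(12, 13) -> merged; set of 12 now {12, 13}
Step 10: union(11, 13) -> merged; set of 11 now {8, 11, 12, 13}
Step 11: find(3) -> no change; set of 3 is {2, 3, 10}
Step 12: find(1) -> no change; set of 1 is {1}
Step 13: find(7) -> no change; set of 7 is {7}
Step 14: union(5, 9) -> merged; set of 5 now {5, 9}
Step 15: union(1, 13) -> merged; set of 1 now {1, 8, 11, 12, 13}
Step 16: find(10) -> no change; set of 10 is {2, 3, 10}
Step 17: find(3) -> no change; set of 3 is {2, 3, 10}
Set of 10: {2, 3, 10}; 9 is not a member.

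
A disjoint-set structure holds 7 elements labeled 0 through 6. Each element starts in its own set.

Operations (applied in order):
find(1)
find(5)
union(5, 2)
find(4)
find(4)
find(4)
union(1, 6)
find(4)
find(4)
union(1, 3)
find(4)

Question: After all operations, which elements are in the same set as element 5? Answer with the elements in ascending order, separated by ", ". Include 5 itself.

Step 1: find(1) -> no change; set of 1 is {1}
Step 2: find(5) -> no change; set of 5 is {5}
Step 3: union(5, 2) -> merged; set of 5 now {2, 5}
Step 4: find(4) -> no change; set of 4 is {4}
Step 5: find(4) -> no change; set of 4 is {4}
Step 6: find(4) -> no change; set of 4 is {4}
Step 7: union(1, 6) -> merged; set of 1 now {1, 6}
Step 8: find(4) -> no change; set of 4 is {4}
Step 9: find(4) -> no change; set of 4 is {4}
Step 10: union(1, 3) -> merged; set of 1 now {1, 3, 6}
Step 11: find(4) -> no change; set of 4 is {4}
Component of 5: {2, 5}

Answer: 2, 5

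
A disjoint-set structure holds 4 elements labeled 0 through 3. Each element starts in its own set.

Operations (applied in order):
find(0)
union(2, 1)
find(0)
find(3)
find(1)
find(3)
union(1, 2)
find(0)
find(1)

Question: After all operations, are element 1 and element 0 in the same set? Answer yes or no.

Answer: no

Derivation:
Step 1: find(0) -> no change; set of 0 is {0}
Step 2: union(2, 1) -> merged; set of 2 now {1, 2}
Step 3: find(0) -> no change; set of 0 is {0}
Step 4: find(3) -> no change; set of 3 is {3}
Step 5: find(1) -> no change; set of 1 is {1, 2}
Step 6: find(3) -> no change; set of 3 is {3}
Step 7: union(1, 2) -> already same set; set of 1 now {1, 2}
Step 8: find(0) -> no change; set of 0 is {0}
Step 9: find(1) -> no change; set of 1 is {1, 2}
Set of 1: {1, 2}; 0 is not a member.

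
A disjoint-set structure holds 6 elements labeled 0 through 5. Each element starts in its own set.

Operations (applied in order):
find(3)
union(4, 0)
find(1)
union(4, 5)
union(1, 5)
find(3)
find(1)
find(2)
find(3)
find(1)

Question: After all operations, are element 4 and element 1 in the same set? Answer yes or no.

Step 1: find(3) -> no change; set of 3 is {3}
Step 2: union(4, 0) -> merged; set of 4 now {0, 4}
Step 3: find(1) -> no change; set of 1 is {1}
Step 4: union(4, 5) -> merged; set of 4 now {0, 4, 5}
Step 5: union(1, 5) -> merged; set of 1 now {0, 1, 4, 5}
Step 6: find(3) -> no change; set of 3 is {3}
Step 7: find(1) -> no change; set of 1 is {0, 1, 4, 5}
Step 8: find(2) -> no change; set of 2 is {2}
Step 9: find(3) -> no change; set of 3 is {3}
Step 10: find(1) -> no change; set of 1 is {0, 1, 4, 5}
Set of 4: {0, 1, 4, 5}; 1 is a member.

Answer: yes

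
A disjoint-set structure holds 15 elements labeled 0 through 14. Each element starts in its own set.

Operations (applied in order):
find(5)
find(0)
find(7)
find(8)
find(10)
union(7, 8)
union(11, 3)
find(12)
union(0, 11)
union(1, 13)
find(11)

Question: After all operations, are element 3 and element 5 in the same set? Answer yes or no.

Answer: no

Derivation:
Step 1: find(5) -> no change; set of 5 is {5}
Step 2: find(0) -> no change; set of 0 is {0}
Step 3: find(7) -> no change; set of 7 is {7}
Step 4: find(8) -> no change; set of 8 is {8}
Step 5: find(10) -> no change; set of 10 is {10}
Step 6: union(7, 8) -> merged; set of 7 now {7, 8}
Step 7: union(11, 3) -> merged; set of 11 now {3, 11}
Step 8: find(12) -> no change; set of 12 is {12}
Step 9: union(0, 11) -> merged; set of 0 now {0, 3, 11}
Step 10: union(1, 13) -> merged; set of 1 now {1, 13}
Step 11: find(11) -> no change; set of 11 is {0, 3, 11}
Set of 3: {0, 3, 11}; 5 is not a member.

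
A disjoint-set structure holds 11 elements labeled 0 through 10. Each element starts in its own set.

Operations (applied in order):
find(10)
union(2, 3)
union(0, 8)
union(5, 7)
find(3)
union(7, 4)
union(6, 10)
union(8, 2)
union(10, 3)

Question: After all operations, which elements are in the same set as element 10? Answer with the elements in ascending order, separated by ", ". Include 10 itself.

Step 1: find(10) -> no change; set of 10 is {10}
Step 2: union(2, 3) -> merged; set of 2 now {2, 3}
Step 3: union(0, 8) -> merged; set of 0 now {0, 8}
Step 4: union(5, 7) -> merged; set of 5 now {5, 7}
Step 5: find(3) -> no change; set of 3 is {2, 3}
Step 6: union(7, 4) -> merged; set of 7 now {4, 5, 7}
Step 7: union(6, 10) -> merged; set of 6 now {6, 10}
Step 8: union(8, 2) -> merged; set of 8 now {0, 2, 3, 8}
Step 9: union(10, 3) -> merged; set of 10 now {0, 2, 3, 6, 8, 10}
Component of 10: {0, 2, 3, 6, 8, 10}

Answer: 0, 2, 3, 6, 8, 10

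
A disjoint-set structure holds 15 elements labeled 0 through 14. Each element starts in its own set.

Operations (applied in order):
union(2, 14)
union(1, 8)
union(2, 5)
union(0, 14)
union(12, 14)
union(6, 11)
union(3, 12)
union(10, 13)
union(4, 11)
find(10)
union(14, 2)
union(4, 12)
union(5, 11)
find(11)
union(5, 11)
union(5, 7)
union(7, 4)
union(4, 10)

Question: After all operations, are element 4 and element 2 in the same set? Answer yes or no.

Step 1: union(2, 14) -> merged; set of 2 now {2, 14}
Step 2: union(1, 8) -> merged; set of 1 now {1, 8}
Step 3: union(2, 5) -> merged; set of 2 now {2, 5, 14}
Step 4: union(0, 14) -> merged; set of 0 now {0, 2, 5, 14}
Step 5: union(12, 14) -> merged; set of 12 now {0, 2, 5, 12, 14}
Step 6: union(6, 11) -> merged; set of 6 now {6, 11}
Step 7: union(3, 12) -> merged; set of 3 now {0, 2, 3, 5, 12, 14}
Step 8: union(10, 13) -> merged; set of 10 now {10, 13}
Step 9: union(4, 11) -> merged; set of 4 now {4, 6, 11}
Step 10: find(10) -> no change; set of 10 is {10, 13}
Step 11: union(14, 2) -> already same set; set of 14 now {0, 2, 3, 5, 12, 14}
Step 12: union(4, 12) -> merged; set of 4 now {0, 2, 3, 4, 5, 6, 11, 12, 14}
Step 13: union(5, 11) -> already same set; set of 5 now {0, 2, 3, 4, 5, 6, 11, 12, 14}
Step 14: find(11) -> no change; set of 11 is {0, 2, 3, 4, 5, 6, 11, 12, 14}
Step 15: union(5, 11) -> already same set; set of 5 now {0, 2, 3, 4, 5, 6, 11, 12, 14}
Step 16: union(5, 7) -> merged; set of 5 now {0, 2, 3, 4, 5, 6, 7, 11, 12, 14}
Step 17: union(7, 4) -> already same set; set of 7 now {0, 2, 3, 4, 5, 6, 7, 11, 12, 14}
Step 18: union(4, 10) -> merged; set of 4 now {0, 2, 3, 4, 5, 6, 7, 10, 11, 12, 13, 14}
Set of 4: {0, 2, 3, 4, 5, 6, 7, 10, 11, 12, 13, 14}; 2 is a member.

Answer: yes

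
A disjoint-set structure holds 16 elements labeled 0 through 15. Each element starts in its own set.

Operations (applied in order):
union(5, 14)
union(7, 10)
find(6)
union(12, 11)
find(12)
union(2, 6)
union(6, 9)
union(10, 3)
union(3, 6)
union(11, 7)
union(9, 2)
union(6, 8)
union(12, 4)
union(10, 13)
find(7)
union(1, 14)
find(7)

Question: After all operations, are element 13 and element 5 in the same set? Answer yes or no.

Step 1: union(5, 14) -> merged; set of 5 now {5, 14}
Step 2: union(7, 10) -> merged; set of 7 now {7, 10}
Step 3: find(6) -> no change; set of 6 is {6}
Step 4: union(12, 11) -> merged; set of 12 now {11, 12}
Step 5: find(12) -> no change; set of 12 is {11, 12}
Step 6: union(2, 6) -> merged; set of 2 now {2, 6}
Step 7: union(6, 9) -> merged; set of 6 now {2, 6, 9}
Step 8: union(10, 3) -> merged; set of 10 now {3, 7, 10}
Step 9: union(3, 6) -> merged; set of 3 now {2, 3, 6, 7, 9, 10}
Step 10: union(11, 7) -> merged; set of 11 now {2, 3, 6, 7, 9, 10, 11, 12}
Step 11: union(9, 2) -> already same set; set of 9 now {2, 3, 6, 7, 9, 10, 11, 12}
Step 12: union(6, 8) -> merged; set of 6 now {2, 3, 6, 7, 8, 9, 10, 11, 12}
Step 13: union(12, 4) -> merged; set of 12 now {2, 3, 4, 6, 7, 8, 9, 10, 11, 12}
Step 14: union(10, 13) -> merged; set of 10 now {2, 3, 4, 6, 7, 8, 9, 10, 11, 12, 13}
Step 15: find(7) -> no change; set of 7 is {2, 3, 4, 6, 7, 8, 9, 10, 11, 12, 13}
Step 16: union(1, 14) -> merged; set of 1 now {1, 5, 14}
Step 17: find(7) -> no change; set of 7 is {2, 3, 4, 6, 7, 8, 9, 10, 11, 12, 13}
Set of 13: {2, 3, 4, 6, 7, 8, 9, 10, 11, 12, 13}; 5 is not a member.

Answer: no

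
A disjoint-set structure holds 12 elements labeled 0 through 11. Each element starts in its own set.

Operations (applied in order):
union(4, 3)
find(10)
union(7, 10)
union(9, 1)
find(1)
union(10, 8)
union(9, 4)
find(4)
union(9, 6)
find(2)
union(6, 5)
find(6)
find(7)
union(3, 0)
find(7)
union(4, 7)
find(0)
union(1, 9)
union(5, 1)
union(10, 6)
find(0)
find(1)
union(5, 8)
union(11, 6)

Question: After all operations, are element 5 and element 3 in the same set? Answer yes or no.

Step 1: union(4, 3) -> merged; set of 4 now {3, 4}
Step 2: find(10) -> no change; set of 10 is {10}
Step 3: union(7, 10) -> merged; set of 7 now {7, 10}
Step 4: union(9, 1) -> merged; set of 9 now {1, 9}
Step 5: find(1) -> no change; set of 1 is {1, 9}
Step 6: union(10, 8) -> merged; set of 10 now {7, 8, 10}
Step 7: union(9, 4) -> merged; set of 9 now {1, 3, 4, 9}
Step 8: find(4) -> no change; set of 4 is {1, 3, 4, 9}
Step 9: union(9, 6) -> merged; set of 9 now {1, 3, 4, 6, 9}
Step 10: find(2) -> no change; set of 2 is {2}
Step 11: union(6, 5) -> merged; set of 6 now {1, 3, 4, 5, 6, 9}
Step 12: find(6) -> no change; set of 6 is {1, 3, 4, 5, 6, 9}
Step 13: find(7) -> no change; set of 7 is {7, 8, 10}
Step 14: union(3, 0) -> merged; set of 3 now {0, 1, 3, 4, 5, 6, 9}
Step 15: find(7) -> no change; set of 7 is {7, 8, 10}
Step 16: union(4, 7) -> merged; set of 4 now {0, 1, 3, 4, 5, 6, 7, 8, 9, 10}
Step 17: find(0) -> no change; set of 0 is {0, 1, 3, 4, 5, 6, 7, 8, 9, 10}
Step 18: union(1, 9) -> already same set; set of 1 now {0, 1, 3, 4, 5, 6, 7, 8, 9, 10}
Step 19: union(5, 1) -> already same set; set of 5 now {0, 1, 3, 4, 5, 6, 7, 8, 9, 10}
Step 20: union(10, 6) -> already same set; set of 10 now {0, 1, 3, 4, 5, 6, 7, 8, 9, 10}
Step 21: find(0) -> no change; set of 0 is {0, 1, 3, 4, 5, 6, 7, 8, 9, 10}
Step 22: find(1) -> no change; set of 1 is {0, 1, 3, 4, 5, 6, 7, 8, 9, 10}
Step 23: union(5, 8) -> already same set; set of 5 now {0, 1, 3, 4, 5, 6, 7, 8, 9, 10}
Step 24: union(11, 6) -> merged; set of 11 now {0, 1, 3, 4, 5, 6, 7, 8, 9, 10, 11}
Set of 5: {0, 1, 3, 4, 5, 6, 7, 8, 9, 10, 11}; 3 is a member.

Answer: yes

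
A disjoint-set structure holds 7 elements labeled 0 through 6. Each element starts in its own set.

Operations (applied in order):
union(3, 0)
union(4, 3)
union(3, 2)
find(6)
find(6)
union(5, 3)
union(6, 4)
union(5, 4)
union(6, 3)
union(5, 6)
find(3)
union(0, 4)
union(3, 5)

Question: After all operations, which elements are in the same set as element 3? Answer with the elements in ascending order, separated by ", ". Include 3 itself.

Answer: 0, 2, 3, 4, 5, 6

Derivation:
Step 1: union(3, 0) -> merged; set of 3 now {0, 3}
Step 2: union(4, 3) -> merged; set of 4 now {0, 3, 4}
Step 3: union(3, 2) -> merged; set of 3 now {0, 2, 3, 4}
Step 4: find(6) -> no change; set of 6 is {6}
Step 5: find(6) -> no change; set of 6 is {6}
Step 6: union(5, 3) -> merged; set of 5 now {0, 2, 3, 4, 5}
Step 7: union(6, 4) -> merged; set of 6 now {0, 2, 3, 4, 5, 6}
Step 8: union(5, 4) -> already same set; set of 5 now {0, 2, 3, 4, 5, 6}
Step 9: union(6, 3) -> already same set; set of 6 now {0, 2, 3, 4, 5, 6}
Step 10: union(5, 6) -> already same set; set of 5 now {0, 2, 3, 4, 5, 6}
Step 11: find(3) -> no change; set of 3 is {0, 2, 3, 4, 5, 6}
Step 12: union(0, 4) -> already same set; set of 0 now {0, 2, 3, 4, 5, 6}
Step 13: union(3, 5) -> already same set; set of 3 now {0, 2, 3, 4, 5, 6}
Component of 3: {0, 2, 3, 4, 5, 6}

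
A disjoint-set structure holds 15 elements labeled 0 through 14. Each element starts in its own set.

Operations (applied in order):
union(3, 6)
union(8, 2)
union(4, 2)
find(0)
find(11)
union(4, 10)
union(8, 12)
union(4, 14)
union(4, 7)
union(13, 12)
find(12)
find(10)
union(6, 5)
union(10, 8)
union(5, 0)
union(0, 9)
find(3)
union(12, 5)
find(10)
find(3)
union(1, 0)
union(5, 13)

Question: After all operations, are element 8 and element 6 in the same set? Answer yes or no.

Step 1: union(3, 6) -> merged; set of 3 now {3, 6}
Step 2: union(8, 2) -> merged; set of 8 now {2, 8}
Step 3: union(4, 2) -> merged; set of 4 now {2, 4, 8}
Step 4: find(0) -> no change; set of 0 is {0}
Step 5: find(11) -> no change; set of 11 is {11}
Step 6: union(4, 10) -> merged; set of 4 now {2, 4, 8, 10}
Step 7: union(8, 12) -> merged; set of 8 now {2, 4, 8, 10, 12}
Step 8: union(4, 14) -> merged; set of 4 now {2, 4, 8, 10, 12, 14}
Step 9: union(4, 7) -> merged; set of 4 now {2, 4, 7, 8, 10, 12, 14}
Step 10: union(13, 12) -> merged; set of 13 now {2, 4, 7, 8, 10, 12, 13, 14}
Step 11: find(12) -> no change; set of 12 is {2, 4, 7, 8, 10, 12, 13, 14}
Step 12: find(10) -> no change; set of 10 is {2, 4, 7, 8, 10, 12, 13, 14}
Step 13: union(6, 5) -> merged; set of 6 now {3, 5, 6}
Step 14: union(10, 8) -> already same set; set of 10 now {2, 4, 7, 8, 10, 12, 13, 14}
Step 15: union(5, 0) -> merged; set of 5 now {0, 3, 5, 6}
Step 16: union(0, 9) -> merged; set of 0 now {0, 3, 5, 6, 9}
Step 17: find(3) -> no change; set of 3 is {0, 3, 5, 6, 9}
Step 18: union(12, 5) -> merged; set of 12 now {0, 2, 3, 4, 5, 6, 7, 8, 9, 10, 12, 13, 14}
Step 19: find(10) -> no change; set of 10 is {0, 2, 3, 4, 5, 6, 7, 8, 9, 10, 12, 13, 14}
Step 20: find(3) -> no change; set of 3 is {0, 2, 3, 4, 5, 6, 7, 8, 9, 10, 12, 13, 14}
Step 21: union(1, 0) -> merged; set of 1 now {0, 1, 2, 3, 4, 5, 6, 7, 8, 9, 10, 12, 13, 14}
Step 22: union(5, 13) -> already same set; set of 5 now {0, 1, 2, 3, 4, 5, 6, 7, 8, 9, 10, 12, 13, 14}
Set of 8: {0, 1, 2, 3, 4, 5, 6, 7, 8, 9, 10, 12, 13, 14}; 6 is a member.

Answer: yes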